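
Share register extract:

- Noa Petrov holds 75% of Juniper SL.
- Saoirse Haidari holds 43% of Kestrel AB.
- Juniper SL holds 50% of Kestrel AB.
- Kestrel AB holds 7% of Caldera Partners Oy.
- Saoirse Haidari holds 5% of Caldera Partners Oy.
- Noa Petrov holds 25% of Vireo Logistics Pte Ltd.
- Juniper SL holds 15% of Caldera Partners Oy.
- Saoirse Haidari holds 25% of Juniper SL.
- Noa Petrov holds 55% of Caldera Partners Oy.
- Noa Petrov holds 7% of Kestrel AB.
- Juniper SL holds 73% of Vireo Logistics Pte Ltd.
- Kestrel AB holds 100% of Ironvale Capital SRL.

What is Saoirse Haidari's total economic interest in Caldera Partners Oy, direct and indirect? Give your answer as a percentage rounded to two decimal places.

12.64%

Saoirse reaches Caldera along 4 paths.
Via Kestrel: 43% × 7% = 3.01%.
Via Juniper → Kestrel: 25% × 50% × 7% = 0.875%.
Via Juniper: 25% × 15% = 3.75%.
Direct stake: 5% = 5%.
Total: 3.01% + 0.875% + 3.75% + 5% = 12.635%.
Rounded: 12.64%.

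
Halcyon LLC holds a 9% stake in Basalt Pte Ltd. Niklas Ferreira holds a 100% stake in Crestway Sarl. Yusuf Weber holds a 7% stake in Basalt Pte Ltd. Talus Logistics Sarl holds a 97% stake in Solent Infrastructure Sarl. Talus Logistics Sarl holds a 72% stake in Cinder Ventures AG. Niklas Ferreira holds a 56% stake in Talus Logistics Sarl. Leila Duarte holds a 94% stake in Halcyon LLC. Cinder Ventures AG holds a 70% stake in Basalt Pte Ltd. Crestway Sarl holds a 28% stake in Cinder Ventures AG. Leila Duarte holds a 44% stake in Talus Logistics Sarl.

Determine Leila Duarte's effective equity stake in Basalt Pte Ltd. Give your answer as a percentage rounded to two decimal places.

Leila reaches Basalt along 2 paths.
Via Talus → Cinder: 44% × 72% × 70% = 22.176%.
Via Halcyon: 94% × 9% = 8.46%.
Total: 22.176% + 8.46% = 30.636%.
Rounded: 30.64%.

30.64%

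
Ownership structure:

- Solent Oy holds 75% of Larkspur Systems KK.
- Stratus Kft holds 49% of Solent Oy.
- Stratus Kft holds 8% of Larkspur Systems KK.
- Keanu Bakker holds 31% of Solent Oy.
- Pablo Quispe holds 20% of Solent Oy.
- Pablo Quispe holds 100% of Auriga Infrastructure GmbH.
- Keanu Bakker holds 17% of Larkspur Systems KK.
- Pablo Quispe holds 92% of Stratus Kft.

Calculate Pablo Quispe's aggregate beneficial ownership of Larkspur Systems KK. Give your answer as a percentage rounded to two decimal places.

Pablo reaches Larkspur along 3 paths.
Via Stratus: 92% × 8% = 7.36%.
Via Stratus → Solent: 92% × 49% × 75% = 33.81%.
Via Solent: 20% × 75% = 15%.
Total: 7.36% + 33.81% + 15% = 56.17%.

56.17%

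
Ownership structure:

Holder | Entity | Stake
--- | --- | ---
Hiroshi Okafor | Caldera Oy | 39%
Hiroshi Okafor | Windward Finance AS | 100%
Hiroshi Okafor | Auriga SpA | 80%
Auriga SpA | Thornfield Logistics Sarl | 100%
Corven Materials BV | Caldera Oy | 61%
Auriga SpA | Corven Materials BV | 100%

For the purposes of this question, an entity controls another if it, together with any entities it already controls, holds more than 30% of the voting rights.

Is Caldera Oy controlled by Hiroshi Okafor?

Yes

Hiroshi holds 80% of Auriga, so Hiroshi controls Auriga.
Auriga holds 100% of Corven, so Hiroshi controls Corven.
Hiroshi and Corven together hold 39% + 61% = 100% of Caldera, so Hiroshi controls Caldera.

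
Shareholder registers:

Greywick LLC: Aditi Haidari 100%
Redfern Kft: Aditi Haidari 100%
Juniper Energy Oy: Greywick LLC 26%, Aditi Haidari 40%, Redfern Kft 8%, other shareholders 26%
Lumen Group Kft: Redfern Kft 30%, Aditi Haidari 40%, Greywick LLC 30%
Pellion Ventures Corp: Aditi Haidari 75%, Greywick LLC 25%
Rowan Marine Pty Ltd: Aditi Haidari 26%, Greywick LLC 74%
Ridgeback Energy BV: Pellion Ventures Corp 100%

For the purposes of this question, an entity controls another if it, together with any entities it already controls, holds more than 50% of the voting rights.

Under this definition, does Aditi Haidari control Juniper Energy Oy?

Yes

Aditi holds 100% of Redfern, so Aditi controls Redfern.
Aditi holds 100% of Greywick, so Aditi controls Greywick.
Greywick and Aditi and Redfern together hold 26% + 40% + 8% = 74% of Juniper, so Aditi controls Juniper.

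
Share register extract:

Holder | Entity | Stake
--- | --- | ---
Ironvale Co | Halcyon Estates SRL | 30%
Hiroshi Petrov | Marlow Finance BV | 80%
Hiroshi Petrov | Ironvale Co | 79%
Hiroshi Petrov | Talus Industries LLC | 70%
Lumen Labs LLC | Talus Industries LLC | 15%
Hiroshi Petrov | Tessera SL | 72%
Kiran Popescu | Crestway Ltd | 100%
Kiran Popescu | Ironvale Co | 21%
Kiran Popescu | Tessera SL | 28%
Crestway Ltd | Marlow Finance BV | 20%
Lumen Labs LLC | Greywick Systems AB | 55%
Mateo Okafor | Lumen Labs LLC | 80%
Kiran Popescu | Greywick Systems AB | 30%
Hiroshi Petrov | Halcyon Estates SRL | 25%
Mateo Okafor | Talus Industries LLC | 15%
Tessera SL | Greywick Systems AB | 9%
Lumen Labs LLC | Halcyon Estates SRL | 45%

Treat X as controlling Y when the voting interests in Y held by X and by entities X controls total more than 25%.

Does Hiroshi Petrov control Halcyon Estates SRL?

Hiroshi holds 79% of Ironvale, so Hiroshi controls Ironvale.
Ironvale and Hiroshi together hold 30% + 25% = 55% of Halcyon, so Hiroshi controls Halcyon.

Yes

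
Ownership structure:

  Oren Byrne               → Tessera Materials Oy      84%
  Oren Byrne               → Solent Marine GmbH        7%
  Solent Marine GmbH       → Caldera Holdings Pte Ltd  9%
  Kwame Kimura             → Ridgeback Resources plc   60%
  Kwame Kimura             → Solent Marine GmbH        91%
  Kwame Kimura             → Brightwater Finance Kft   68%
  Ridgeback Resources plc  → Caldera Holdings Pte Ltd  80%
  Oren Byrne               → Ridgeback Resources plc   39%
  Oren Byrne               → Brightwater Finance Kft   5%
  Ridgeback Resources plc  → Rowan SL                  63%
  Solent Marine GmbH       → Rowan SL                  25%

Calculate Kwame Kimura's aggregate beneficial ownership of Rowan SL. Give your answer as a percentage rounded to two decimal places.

60.55%

Kwame reaches Rowan along 2 paths.
Via Ridgeback: 60% × 63% = 37.8%.
Via Solent: 91% × 25% = 22.75%.
Total: 37.8% + 22.75% = 60.55%.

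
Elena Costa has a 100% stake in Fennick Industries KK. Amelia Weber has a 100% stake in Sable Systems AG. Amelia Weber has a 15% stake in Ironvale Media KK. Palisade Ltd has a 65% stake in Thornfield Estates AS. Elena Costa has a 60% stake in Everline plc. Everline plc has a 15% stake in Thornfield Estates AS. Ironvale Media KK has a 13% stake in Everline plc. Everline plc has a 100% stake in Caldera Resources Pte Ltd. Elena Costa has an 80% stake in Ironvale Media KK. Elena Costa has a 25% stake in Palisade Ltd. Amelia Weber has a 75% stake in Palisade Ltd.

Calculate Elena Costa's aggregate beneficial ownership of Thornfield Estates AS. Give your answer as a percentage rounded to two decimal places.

Elena reaches Thornfield along 3 paths.
Via Ironvale → Everline: 80% × 13% × 15% = 1.56%.
Via Everline: 60% × 15% = 9%.
Via Palisade: 25% × 65% = 16.25%.
Total: 1.56% + 9% + 16.25% = 26.81%.

26.81%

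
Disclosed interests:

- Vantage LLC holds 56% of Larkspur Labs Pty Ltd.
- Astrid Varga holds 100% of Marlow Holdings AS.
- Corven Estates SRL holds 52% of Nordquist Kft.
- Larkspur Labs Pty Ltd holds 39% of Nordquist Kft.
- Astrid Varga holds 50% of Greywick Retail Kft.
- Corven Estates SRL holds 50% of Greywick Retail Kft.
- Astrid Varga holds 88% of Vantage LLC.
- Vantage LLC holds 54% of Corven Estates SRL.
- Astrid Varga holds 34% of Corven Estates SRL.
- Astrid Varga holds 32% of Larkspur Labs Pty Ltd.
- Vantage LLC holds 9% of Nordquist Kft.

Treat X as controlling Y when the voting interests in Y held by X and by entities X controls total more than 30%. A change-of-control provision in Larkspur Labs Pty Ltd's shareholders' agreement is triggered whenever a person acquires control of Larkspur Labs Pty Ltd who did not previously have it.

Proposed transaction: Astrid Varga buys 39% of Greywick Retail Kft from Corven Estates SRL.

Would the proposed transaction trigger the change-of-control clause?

No

The purchase adds only to Astrid's holdings (Corven's stake shrinks), so Astrid is the only person who could newly come to control Larkspur.
Astrid holds 88% of Vantage, so Astrid controls Vantage.
Vantage and Astrid together hold 56% + 32% = 88% of Larkspur, so Astrid controls Larkspur.
So Astrid already controls Larkspur before the transaction.
After the purchase, Astrid's direct stake in Greywick rises to 50% + 39% = 89%, and Corven's stake falls to 11%.
Astrid controlled Larkspur already, so this is not a new person acquiring control; every other person's position is unchanged or reduced.
No new person acquires control, so the clause is not triggered.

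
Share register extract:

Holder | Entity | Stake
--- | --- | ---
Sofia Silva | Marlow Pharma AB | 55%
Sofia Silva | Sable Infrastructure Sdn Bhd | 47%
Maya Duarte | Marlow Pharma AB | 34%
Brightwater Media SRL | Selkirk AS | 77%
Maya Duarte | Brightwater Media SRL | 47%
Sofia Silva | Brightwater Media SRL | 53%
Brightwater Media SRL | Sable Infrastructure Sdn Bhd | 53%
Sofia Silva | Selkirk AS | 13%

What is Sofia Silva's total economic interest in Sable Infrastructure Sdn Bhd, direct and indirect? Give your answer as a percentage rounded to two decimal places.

Sofia reaches Sable along 2 paths.
Direct stake: 47% = 47%.
Via Brightwater: 53% × 53% = 28.09%.
Total: 47% + 28.09% = 75.09%.

75.09%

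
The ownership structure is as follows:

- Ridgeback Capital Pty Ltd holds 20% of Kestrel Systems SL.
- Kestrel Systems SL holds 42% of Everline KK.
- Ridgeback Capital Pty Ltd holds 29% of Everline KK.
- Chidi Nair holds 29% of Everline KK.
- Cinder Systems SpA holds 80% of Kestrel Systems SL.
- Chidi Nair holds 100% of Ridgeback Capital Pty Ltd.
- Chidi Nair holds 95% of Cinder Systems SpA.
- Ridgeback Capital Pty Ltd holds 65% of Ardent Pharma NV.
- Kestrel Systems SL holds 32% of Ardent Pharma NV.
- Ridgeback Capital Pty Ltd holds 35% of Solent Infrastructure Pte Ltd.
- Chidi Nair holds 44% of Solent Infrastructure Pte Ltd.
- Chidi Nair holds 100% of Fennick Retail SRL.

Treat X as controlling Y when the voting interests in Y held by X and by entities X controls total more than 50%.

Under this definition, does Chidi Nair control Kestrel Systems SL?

Chidi holds 100% of Ridgeback, so Chidi controls Ridgeback.
Chidi holds 95% of Cinder, so Chidi controls Cinder.
Cinder and Ridgeback together hold 80% + 20% = 100% of Kestrel, so Chidi controls Kestrel.

Yes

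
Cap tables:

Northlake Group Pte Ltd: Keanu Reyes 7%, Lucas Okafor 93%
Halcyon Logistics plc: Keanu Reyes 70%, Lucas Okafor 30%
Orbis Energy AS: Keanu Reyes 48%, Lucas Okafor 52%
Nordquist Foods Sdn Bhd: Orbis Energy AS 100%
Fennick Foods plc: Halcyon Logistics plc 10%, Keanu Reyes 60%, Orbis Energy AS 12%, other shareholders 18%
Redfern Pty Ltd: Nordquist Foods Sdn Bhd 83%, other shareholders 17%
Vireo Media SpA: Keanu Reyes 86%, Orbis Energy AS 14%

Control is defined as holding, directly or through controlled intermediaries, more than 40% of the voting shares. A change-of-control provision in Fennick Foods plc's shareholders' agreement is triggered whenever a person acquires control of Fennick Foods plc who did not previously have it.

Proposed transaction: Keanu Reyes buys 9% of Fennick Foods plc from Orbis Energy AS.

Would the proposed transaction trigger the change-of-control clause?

No

The purchase adds only to Keanu's holdings (Orbis's stake shrinks), so Keanu is the only person who could newly come to control Fennick.
Keanu holds 70% of Halcyon, so Keanu controls Halcyon.
Keanu holds 48% of Orbis, so Keanu controls Orbis.
Halcyon and Keanu and Orbis together hold 10% + 60% + 12% = 82% of Fennick, so Keanu controls Fennick.
So Keanu already controls Fennick before the transaction.
After the purchase, Keanu's direct stake in Fennick rises to 60% + 9% = 69%, and Orbis's stake falls to 3%.
Keanu controlled Fennick already, so this is not a new person acquiring control; every other person's position is unchanged or reduced.
No new person acquires control, so the clause is not triggered.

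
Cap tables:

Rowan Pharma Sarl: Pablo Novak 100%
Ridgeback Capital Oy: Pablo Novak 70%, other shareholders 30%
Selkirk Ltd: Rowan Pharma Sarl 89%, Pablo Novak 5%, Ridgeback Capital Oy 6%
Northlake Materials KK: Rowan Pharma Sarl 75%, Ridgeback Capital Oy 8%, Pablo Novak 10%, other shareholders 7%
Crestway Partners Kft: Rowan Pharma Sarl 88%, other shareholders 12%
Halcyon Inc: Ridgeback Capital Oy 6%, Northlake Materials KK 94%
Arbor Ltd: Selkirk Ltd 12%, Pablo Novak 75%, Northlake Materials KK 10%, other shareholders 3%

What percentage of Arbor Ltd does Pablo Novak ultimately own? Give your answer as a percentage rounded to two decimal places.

95.84%

Pablo reaches Arbor along 7 paths.
Via Rowan → Selkirk: 100% × 89% × 12% = 10.68%.
Via Selkirk: 5% × 12% = 0.6%.
Via Ridgeback → Selkirk: 70% × 6% × 12% = 0.504%.
Direct stake: 75% = 75%.
Via Rowan → Northlake: 100% × 75% × 10% = 7.5%.
Via Ridgeback → Northlake: 70% × 8% × 10% = 0.56%.
Via Northlake: 10% × 10% = 1%.
Total: 10.68% + 0.6% + 0.504% + 75% + 7.5% + 0.56% + 1% = 95.844%.
Rounded: 95.84%.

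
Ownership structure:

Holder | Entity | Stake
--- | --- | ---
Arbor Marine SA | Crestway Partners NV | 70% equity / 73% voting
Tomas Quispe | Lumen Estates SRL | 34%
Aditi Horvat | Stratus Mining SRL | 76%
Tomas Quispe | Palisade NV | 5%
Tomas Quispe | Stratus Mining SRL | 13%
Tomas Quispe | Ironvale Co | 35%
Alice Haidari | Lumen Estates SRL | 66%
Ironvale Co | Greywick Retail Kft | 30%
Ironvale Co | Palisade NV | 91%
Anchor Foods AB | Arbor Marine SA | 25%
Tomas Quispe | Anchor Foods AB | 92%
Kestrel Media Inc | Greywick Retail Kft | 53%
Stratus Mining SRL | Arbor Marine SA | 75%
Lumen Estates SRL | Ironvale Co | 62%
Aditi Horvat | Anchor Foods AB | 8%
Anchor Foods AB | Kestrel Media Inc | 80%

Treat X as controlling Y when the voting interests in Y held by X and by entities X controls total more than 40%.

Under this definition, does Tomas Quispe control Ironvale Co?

Tomas holds 92% of Anchor, so Tomas controls Anchor.
Anchor holds 80% of Kestrel, so Tomas controls Kestrel.
Kestrel holds 53% of Greywick, so Tomas controls Greywick.
In Ironvale, Tomas's side holds only 35%, not > 40%.
So Tomas does not control Ironvale.

No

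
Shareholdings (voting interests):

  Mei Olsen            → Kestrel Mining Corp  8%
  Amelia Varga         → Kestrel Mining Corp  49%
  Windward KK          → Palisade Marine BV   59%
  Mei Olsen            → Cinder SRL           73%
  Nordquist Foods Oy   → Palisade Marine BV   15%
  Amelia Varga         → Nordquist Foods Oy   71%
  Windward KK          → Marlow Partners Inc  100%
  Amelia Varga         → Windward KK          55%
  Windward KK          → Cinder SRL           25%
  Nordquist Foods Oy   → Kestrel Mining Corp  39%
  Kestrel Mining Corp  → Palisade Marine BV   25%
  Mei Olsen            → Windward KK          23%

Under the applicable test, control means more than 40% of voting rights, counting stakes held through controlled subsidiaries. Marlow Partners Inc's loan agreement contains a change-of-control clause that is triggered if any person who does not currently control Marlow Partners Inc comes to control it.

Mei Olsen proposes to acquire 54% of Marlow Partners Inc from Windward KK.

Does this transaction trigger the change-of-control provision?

Yes

The purchase adds only to Mei's holdings (Windward's stake shrinks), so Mei is the only person who could newly come to control Marlow.
Mei holds 73% of Cinder, so Mei controls Cinder.
Neither Mei nor any entity Mei controls holds any voting interest in Marlow.
So before the transaction, Mei does not control Marlow.
After the purchase, Mei holds 54% of Marlow directly, and Windward's stake falls to 46%.
Mei holds 54% of Marlow, so Mei controls Marlow.
Mei did not control Marlow before and does after, so the clause is triggered.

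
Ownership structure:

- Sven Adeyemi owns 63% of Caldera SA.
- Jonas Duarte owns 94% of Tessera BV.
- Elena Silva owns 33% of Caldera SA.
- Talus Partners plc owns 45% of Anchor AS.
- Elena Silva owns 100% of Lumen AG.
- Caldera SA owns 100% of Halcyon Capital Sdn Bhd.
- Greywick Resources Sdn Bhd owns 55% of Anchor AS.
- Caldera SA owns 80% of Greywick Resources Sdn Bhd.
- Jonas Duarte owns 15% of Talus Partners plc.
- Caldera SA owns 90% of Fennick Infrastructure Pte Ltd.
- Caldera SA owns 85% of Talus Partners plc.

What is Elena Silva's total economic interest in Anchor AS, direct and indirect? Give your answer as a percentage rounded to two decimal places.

27.14%

Elena reaches Anchor along 2 paths.
Via Caldera → Talus: 33% × 85% × 45% = 12.6225%.
Via Caldera → Greywick: 33% × 80% × 55% = 14.52%.
Total: 12.6225% + 14.52% = 27.1425%.
Rounded: 27.14%.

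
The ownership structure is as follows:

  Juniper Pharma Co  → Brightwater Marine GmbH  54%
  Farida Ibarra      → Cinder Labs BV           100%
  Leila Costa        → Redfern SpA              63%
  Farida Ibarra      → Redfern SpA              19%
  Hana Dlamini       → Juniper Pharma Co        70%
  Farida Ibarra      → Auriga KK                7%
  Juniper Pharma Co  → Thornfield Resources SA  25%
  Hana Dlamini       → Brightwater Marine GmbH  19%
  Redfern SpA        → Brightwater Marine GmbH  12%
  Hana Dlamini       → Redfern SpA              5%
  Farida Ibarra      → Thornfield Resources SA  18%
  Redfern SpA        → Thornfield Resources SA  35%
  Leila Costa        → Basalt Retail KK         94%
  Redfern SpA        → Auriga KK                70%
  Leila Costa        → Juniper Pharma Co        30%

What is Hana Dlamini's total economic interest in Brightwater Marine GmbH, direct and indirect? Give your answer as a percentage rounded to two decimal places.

57.40%

Hana reaches Brightwater along 3 paths.
Direct stake: 19% = 19%.
Via Redfern: 5% × 12% = 0.6%.
Via Juniper: 70% × 54% = 37.8%.
Total: 19% + 0.6% + 37.8% = 57.4%.
Rounded: 57.40%.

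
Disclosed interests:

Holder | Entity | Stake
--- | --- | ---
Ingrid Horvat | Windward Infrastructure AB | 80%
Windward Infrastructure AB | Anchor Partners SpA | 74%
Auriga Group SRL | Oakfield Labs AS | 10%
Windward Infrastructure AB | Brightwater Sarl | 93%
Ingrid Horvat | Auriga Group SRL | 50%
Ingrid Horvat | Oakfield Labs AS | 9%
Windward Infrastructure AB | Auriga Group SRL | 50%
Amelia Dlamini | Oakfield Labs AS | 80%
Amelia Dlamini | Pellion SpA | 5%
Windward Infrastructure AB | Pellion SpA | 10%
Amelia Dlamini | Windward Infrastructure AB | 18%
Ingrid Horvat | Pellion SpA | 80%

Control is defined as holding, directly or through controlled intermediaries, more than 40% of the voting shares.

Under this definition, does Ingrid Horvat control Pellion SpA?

Yes

Ingrid holds 80% of Windward, so Ingrid controls Windward.
Ingrid and Windward together hold 80% + 10% = 90% of Pellion, so Ingrid controls Pellion.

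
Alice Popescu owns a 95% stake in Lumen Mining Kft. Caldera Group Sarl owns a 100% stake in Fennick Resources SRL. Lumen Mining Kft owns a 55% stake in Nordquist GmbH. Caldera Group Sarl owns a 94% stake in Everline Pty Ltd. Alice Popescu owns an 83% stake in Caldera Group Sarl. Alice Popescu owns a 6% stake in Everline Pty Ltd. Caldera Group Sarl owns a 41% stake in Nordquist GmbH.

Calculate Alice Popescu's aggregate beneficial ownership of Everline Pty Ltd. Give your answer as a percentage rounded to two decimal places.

84.02%

Alice reaches Everline along 2 paths.
Via Caldera: 83% × 94% = 78.02%.
Direct stake: 6% = 6%.
Total: 78.02% + 6% = 84.02%.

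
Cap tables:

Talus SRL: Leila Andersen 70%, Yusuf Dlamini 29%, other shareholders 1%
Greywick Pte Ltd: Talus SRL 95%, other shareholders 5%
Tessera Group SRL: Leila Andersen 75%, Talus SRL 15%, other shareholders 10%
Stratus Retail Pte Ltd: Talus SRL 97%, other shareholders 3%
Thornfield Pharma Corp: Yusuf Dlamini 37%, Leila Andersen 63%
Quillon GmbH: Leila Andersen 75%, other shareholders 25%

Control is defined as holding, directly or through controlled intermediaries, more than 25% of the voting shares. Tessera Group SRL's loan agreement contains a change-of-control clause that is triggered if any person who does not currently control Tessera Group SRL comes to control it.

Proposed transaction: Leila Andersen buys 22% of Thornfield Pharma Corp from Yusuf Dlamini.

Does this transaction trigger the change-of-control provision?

The purchase adds only to Leila's holdings (Yusuf's stake shrinks), so Leila is the only person who could newly come to control Tessera.
Leila holds 70% of Talus, so Leila controls Talus.
Leila and Talus together hold 75% + 15% = 90% of Tessera, so Leila controls Tessera.
So Leila already controls Tessera before the transaction.
After the purchase, Leila's direct stake in Thornfield rises to 63% + 22% = 85%, and Yusuf's stake falls to 15%.
Leila controlled Tessera already, so this is not a new person acquiring control; every other person's position is unchanged or reduced.
No new person acquires control, so the clause is not triggered.

No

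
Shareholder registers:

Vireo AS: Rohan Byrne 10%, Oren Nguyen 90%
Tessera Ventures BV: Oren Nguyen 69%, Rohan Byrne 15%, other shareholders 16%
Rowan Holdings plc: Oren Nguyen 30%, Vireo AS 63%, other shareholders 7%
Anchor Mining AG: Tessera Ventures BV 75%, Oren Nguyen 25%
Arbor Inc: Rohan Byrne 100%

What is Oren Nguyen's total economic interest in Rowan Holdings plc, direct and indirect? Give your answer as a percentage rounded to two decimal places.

Oren reaches Rowan along 2 paths.
Direct stake: 30% = 30%.
Via Vireo: 90% × 63% = 56.7%.
Total: 30% + 56.7% = 86.7%.
Rounded: 86.70%.

86.70%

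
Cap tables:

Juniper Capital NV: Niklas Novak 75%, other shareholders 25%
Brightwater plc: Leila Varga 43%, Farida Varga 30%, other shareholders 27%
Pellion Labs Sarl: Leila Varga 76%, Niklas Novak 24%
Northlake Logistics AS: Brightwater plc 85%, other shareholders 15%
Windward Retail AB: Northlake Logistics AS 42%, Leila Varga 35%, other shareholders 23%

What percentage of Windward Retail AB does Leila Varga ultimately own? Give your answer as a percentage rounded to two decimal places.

Leila reaches Windward along 2 paths.
Via Brightwater → Northlake: 43% × 85% × 42% = 15.351%.
Direct stake: 35% = 35%.
Total: 15.351% + 35% = 50.351%.
Rounded: 50.35%.

50.35%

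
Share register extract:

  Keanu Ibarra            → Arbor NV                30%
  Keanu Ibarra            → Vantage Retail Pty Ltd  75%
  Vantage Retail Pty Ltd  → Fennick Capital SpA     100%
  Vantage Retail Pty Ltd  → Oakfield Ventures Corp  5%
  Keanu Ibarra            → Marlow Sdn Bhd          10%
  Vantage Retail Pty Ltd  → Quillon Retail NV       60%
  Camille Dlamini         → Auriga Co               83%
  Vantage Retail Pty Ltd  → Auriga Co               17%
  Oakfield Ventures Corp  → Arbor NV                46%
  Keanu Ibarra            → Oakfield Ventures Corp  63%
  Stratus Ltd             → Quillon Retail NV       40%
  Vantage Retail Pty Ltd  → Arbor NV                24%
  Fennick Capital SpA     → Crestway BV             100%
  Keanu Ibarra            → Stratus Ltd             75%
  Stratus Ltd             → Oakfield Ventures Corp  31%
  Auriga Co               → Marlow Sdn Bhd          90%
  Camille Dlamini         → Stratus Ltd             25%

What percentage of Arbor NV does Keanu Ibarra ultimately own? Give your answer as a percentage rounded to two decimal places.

89.40%

Keanu reaches Arbor along 5 paths.
Via Vantage → Oakfield: 75% × 5% × 46% = 1.725%.
Via Stratus → Oakfield: 75% × 31% × 46% = 10.695%.
Via Oakfield: 63% × 46% = 28.98%.
Direct stake: 30% = 30%.
Via Vantage: 75% × 24% = 18%.
Total: 1.725% + 10.695% + 28.98% + 30% + 18% = 89.4%.
Rounded: 89.40%.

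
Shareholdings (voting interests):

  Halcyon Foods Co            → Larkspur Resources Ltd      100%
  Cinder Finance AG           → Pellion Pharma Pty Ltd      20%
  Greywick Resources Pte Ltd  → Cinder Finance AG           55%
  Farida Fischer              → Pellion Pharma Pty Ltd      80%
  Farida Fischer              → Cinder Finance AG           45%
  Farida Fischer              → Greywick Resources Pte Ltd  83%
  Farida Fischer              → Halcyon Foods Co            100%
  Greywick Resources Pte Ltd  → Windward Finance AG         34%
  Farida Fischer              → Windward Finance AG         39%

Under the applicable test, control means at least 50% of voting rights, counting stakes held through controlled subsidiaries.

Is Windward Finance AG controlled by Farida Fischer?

Farida holds 83% of Greywick, so Farida controls Greywick.
Farida and Greywick together hold 39% + 34% = 73% of Windward, so Farida controls Windward.

Yes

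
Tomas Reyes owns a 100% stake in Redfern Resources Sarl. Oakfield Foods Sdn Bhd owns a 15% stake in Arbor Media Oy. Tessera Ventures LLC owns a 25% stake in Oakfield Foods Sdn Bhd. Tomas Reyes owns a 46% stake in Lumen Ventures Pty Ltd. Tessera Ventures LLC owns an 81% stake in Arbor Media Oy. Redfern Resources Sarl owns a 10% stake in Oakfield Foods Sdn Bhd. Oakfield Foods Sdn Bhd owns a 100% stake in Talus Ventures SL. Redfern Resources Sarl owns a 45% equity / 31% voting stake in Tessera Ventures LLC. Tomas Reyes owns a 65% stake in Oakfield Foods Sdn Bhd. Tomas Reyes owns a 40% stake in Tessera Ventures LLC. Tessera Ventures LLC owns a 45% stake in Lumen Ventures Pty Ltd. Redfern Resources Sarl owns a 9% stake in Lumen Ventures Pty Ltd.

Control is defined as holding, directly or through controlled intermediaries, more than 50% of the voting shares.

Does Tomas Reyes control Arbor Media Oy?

Yes

Tomas holds 100% of Redfern, so Tomas controls Redfern.
Tomas and Redfern together hold 40% + 31% = 71% of Tessera, so Tomas controls Tessera.
Redfern and Tomas and Tessera together hold 10% + 65% + 25% = 100% of Oakfield, so Tomas controls Oakfield.
Tessera and Oakfield together hold 81% + 15% = 96% of Arbor, so Tomas controls Arbor.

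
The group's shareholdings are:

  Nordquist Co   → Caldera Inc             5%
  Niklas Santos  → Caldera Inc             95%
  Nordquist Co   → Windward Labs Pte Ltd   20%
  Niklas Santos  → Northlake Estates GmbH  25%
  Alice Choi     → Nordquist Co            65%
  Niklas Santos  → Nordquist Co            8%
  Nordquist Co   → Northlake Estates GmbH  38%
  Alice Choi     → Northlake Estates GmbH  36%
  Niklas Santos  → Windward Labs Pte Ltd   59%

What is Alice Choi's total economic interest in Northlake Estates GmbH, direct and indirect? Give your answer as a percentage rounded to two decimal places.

Alice reaches Northlake along 2 paths.
Direct stake: 36% = 36%.
Via Nordquist: 65% × 38% = 24.7%.
Total: 36% + 24.7% = 60.7%.
Rounded: 60.70%.

60.70%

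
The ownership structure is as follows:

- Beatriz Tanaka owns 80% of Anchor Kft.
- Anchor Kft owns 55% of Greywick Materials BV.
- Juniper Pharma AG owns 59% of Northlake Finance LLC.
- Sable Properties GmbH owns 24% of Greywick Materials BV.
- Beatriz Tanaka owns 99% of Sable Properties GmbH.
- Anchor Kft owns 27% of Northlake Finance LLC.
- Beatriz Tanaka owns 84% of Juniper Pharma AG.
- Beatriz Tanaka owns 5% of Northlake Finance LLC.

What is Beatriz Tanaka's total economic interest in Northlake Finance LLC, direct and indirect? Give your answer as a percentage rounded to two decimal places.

Beatriz reaches Northlake along 3 paths.
Via Anchor: 80% × 27% = 21.6%.
Via Juniper: 84% × 59% = 49.56%.
Direct stake: 5% = 5%.
Total: 21.6% + 49.56% + 5% = 76.16%.

76.16%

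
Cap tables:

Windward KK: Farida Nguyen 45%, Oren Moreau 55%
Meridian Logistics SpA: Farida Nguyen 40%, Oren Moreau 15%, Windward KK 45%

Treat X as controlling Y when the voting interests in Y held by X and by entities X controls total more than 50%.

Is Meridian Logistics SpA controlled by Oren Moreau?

Oren holds 55% of Windward, so Oren controls Windward.
Oren and Windward together hold 15% + 45% = 60% of Meridian, so Oren controls Meridian.

Yes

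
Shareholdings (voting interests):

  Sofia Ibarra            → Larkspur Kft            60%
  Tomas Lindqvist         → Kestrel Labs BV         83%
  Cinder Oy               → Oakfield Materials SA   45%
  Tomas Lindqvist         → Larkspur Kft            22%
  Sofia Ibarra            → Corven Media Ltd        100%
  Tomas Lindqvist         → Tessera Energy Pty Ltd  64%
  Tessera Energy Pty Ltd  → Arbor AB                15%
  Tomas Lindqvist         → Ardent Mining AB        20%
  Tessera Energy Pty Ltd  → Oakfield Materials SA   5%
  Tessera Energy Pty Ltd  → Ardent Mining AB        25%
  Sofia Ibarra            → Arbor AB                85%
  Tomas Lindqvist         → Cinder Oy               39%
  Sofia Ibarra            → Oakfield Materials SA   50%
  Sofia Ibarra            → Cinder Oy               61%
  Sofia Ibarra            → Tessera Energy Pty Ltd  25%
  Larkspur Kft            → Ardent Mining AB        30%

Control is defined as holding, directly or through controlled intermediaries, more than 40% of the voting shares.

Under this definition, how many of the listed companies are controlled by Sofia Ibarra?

5

Sofia holds 61% of Cinder, so Sofia controls Cinder.
Sofia holds 85% of Arbor, so Sofia controls Arbor.
Sofia holds 60% of Larkspur, so Sofia controls Larkspur.
Sofia and Cinder together hold 50% + 45% = 95% of Oakfield, so Sofia controls Oakfield.
Sofia holds 100% of Corven, so Sofia controls Corven.
No other company's threshold is met.
Sofia controls 5 companies.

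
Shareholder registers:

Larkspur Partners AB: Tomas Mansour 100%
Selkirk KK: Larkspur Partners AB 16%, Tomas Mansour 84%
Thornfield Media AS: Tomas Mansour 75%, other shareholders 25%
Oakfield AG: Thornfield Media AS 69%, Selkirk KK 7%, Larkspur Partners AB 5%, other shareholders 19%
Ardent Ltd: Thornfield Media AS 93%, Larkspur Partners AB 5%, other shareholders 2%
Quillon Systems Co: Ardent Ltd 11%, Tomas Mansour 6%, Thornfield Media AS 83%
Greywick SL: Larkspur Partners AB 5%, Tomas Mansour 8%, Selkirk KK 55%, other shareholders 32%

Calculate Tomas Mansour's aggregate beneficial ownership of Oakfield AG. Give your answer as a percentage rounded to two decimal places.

Tomas reaches Oakfield along 4 paths.
Via Thornfield: 75% × 69% = 51.75%.
Via Larkspur → Selkirk: 100% × 16% × 7% = 1.12%.
Via Selkirk: 84% × 7% = 5.88%.
Via Larkspur: 100% × 5% = 5%.
Total: 51.75% + 1.12% + 5.88% + 5% = 63.75%.

63.75%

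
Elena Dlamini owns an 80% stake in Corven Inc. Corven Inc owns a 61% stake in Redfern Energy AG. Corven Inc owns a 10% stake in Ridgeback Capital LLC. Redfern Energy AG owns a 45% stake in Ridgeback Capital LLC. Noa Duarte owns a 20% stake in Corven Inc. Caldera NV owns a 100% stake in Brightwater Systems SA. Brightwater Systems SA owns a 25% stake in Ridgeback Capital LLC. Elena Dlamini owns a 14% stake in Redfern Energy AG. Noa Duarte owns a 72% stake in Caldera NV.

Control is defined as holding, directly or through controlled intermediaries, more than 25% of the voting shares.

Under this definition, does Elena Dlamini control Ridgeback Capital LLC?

Elena holds 80% of Corven, so Elena controls Corven.
Corven and Elena together hold 61% + 14% = 75% of Redfern, so Elena controls Redfern.
Redfern and Corven together hold 45% + 10% = 55% of Ridgeback, so Elena controls Ridgeback.

Yes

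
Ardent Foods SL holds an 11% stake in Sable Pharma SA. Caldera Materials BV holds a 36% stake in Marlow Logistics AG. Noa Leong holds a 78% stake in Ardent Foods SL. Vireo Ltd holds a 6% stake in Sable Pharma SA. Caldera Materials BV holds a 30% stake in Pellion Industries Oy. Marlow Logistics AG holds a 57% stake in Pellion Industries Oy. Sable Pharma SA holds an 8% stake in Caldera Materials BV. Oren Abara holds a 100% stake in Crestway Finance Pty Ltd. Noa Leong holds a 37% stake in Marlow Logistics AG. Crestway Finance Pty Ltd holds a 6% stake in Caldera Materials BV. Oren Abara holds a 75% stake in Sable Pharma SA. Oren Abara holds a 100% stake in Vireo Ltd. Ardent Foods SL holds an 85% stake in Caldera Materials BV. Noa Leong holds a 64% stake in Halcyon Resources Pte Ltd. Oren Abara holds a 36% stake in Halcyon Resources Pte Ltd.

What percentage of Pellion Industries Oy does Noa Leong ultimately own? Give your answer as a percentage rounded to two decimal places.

54.93%

Noa reaches Pellion along 5 paths.
Via Marlow: 37% × 57% = 21.09%.
Via Ardent → Caldera → Marlow: 78% × 85% × 36% × 57% = 13.60476%.
Via Ardent → Sable → Caldera → Marlow: 78% × 11% × 8% × 36% × 57% = 0.14084928%.
Via Ardent → Caldera: 78% × 85% × 30% = 19.89%.
Via Ardent → Sable → Caldera: 78% × 11% × 8% × 30% = 0.20592%.
Total: 21.09% + 13.60476% + 0.14084928% + 19.89% + 0.20592% = 54.93152928%.
Rounded: 54.93%.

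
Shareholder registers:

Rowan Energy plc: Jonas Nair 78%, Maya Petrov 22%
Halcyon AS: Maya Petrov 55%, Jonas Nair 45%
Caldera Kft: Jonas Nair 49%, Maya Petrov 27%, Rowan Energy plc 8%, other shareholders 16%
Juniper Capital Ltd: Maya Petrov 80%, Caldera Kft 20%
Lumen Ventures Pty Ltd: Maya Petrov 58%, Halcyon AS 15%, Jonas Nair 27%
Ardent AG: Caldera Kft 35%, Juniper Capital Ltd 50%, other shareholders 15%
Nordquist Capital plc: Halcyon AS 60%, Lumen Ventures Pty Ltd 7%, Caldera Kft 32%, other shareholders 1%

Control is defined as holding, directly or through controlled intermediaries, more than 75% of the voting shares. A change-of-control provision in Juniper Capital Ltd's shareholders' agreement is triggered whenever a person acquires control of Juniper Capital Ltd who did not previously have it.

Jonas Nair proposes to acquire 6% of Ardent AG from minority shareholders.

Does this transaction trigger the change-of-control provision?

No

The purchase changes only Jonas's holdings, so Jonas is the only person who could newly come to control Juniper.
Jonas holds 78% of Rowan, so Jonas controls Rowan.
Neither Jonas nor any entity Jonas controls holds any voting interest in Juniper.
So before the transaction, Jonas does not control Juniper.
After the purchase, Jonas holds 6% of Ardent directly.
Jonas's side now holds 6% of Ardent, not > 75%, so Jonas still does not control Ardent.
After the transaction, neither Jonas nor any entity Jonas controls holds a voting interest in Juniper, so Jonas still does not control it.
No new person acquires control, so the clause is not triggered.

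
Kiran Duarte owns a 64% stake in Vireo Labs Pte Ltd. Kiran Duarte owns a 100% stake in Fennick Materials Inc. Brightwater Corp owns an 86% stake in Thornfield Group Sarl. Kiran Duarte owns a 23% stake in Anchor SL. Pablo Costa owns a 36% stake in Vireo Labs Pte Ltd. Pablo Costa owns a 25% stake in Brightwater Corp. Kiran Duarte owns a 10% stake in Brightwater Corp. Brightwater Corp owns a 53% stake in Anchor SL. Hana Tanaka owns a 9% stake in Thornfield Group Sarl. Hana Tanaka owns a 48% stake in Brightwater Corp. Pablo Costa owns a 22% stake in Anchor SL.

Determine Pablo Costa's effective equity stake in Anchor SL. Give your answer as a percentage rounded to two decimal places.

35.25%

Pablo reaches Anchor along 2 paths.
Via Brightwater: 25% × 53% = 13.25%.
Direct stake: 22% = 22%.
Total: 13.25% + 22% = 35.25%.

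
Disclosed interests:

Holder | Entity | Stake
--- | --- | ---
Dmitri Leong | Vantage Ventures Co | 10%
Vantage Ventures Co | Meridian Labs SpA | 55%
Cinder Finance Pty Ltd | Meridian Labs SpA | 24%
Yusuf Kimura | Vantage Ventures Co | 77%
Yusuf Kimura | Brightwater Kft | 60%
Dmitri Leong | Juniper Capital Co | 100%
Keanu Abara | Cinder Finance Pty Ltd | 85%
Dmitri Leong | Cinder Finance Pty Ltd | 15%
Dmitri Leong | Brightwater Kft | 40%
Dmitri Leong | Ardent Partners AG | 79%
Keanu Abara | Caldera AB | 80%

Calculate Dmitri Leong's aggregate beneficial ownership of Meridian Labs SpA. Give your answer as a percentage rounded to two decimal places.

Dmitri reaches Meridian along 2 paths.
Via Cinder: 15% × 24% = 3.6%.
Via Vantage: 10% × 55% = 5.5%.
Total: 3.6% + 5.5% = 9.1%.
Rounded: 9.10%.

9.10%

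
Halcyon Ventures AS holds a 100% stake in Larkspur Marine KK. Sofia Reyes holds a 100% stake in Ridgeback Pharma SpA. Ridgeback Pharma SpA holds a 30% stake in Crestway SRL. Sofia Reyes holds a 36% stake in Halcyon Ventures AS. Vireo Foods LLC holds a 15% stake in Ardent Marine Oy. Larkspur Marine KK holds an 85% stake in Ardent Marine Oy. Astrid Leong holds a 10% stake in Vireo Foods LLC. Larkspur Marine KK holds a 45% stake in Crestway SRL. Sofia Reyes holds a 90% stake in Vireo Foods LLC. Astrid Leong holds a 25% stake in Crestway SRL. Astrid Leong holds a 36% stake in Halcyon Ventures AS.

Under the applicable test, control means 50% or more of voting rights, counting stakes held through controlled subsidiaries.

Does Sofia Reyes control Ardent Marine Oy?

No

Sofia holds 90% of Vireo, so Sofia controls Vireo.
Sofia holds 100% of Ridgeback, so Sofia controls Ridgeback.
In Ardent, Sofia's side holds only 15%, not ≥ 50%.
So Sofia does not control Ardent.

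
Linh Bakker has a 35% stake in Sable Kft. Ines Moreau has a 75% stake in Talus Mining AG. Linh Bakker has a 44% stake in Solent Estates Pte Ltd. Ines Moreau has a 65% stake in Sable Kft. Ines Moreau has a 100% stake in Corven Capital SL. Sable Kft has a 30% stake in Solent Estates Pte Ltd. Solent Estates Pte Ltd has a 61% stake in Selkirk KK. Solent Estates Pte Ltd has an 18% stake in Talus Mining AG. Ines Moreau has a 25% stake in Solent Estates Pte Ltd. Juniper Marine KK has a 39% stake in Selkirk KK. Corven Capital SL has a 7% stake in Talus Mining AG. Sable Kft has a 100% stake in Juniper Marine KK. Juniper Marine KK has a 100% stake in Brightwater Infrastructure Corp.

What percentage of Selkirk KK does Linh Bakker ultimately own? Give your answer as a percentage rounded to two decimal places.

46.90%

Linh reaches Selkirk along 3 paths.
Via Sable → Juniper: 35% × 100% × 39% = 13.65%.
Via Sable → Solent: 35% × 30% × 61% = 6.405%.
Via Solent: 44% × 61% = 26.84%.
Total: 13.65% + 6.405% + 26.84% = 46.895%.
Rounded: 46.90%.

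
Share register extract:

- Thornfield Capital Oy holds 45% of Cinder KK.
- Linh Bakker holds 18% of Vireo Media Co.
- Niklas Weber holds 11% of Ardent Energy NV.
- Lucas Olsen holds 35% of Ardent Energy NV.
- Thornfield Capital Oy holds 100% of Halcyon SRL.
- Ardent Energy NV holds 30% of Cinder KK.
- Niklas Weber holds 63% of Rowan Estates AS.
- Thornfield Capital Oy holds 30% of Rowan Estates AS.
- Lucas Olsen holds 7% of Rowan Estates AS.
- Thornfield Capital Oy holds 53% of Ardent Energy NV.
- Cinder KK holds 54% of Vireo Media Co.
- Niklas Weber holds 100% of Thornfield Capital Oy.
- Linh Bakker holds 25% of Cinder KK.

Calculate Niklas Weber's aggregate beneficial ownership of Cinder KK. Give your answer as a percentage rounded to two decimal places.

Niklas reaches Cinder along 3 paths.
Via Thornfield → Ardent: 100% × 53% × 30% = 15.9%.
Via Ardent: 11% × 30% = 3.3%.
Via Thornfield: 100% × 45% = 45%.
Total: 15.9% + 3.3% + 45% = 64.2%.
Rounded: 64.20%.

64.20%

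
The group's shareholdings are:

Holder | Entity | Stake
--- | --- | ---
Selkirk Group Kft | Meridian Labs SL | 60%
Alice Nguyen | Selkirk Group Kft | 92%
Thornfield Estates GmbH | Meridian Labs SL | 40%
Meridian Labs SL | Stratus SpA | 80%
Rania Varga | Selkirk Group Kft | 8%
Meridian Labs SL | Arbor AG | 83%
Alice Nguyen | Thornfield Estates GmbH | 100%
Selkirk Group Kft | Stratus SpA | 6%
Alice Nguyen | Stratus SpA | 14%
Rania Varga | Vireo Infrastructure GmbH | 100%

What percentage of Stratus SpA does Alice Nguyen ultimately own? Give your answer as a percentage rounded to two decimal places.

Alice reaches Stratus along 4 paths.
Via Thornfield → Meridian: 100% × 40% × 80% = 32%.
Via Selkirk → Meridian: 92% × 60% × 80% = 44.16%.
Via Selkirk: 92% × 6% = 5.52%.
Direct stake: 14% = 14%.
Total: 32% + 44.16% + 5.52% + 14% = 95.68%.

95.68%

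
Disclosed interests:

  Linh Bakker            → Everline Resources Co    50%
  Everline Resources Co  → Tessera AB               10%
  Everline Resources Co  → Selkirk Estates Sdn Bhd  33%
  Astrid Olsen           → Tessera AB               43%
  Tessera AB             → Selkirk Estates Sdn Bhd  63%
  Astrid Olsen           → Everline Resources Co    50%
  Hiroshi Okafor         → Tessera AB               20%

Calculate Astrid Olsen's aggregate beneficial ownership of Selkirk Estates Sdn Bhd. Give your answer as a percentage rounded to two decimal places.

46.74%

Astrid reaches Selkirk along 3 paths.
Via Everline: 50% × 33% = 16.5%.
Via Tessera: 43% × 63% = 27.09%.
Via Everline → Tessera: 50% × 10% × 63% = 3.15%.
Total: 16.5% + 27.09% + 3.15% = 46.74%.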